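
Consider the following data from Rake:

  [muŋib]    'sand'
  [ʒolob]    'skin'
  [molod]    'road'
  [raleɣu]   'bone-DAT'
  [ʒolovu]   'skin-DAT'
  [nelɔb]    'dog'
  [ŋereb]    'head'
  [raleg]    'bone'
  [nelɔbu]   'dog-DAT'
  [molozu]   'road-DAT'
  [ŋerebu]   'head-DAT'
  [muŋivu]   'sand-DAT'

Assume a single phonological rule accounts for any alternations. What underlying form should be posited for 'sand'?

In [muŋib] and [muŋivu] the final segment of 'sand' alternates: [b] ~ [v].
If /b/ were underlying and a rule turned it into [v] before the DAT suffix, 'dog' would also alternate; but it has [b] in both [nelɔb] and [nelɔbu].
The underlying segment must be /v/; voiced fricatives become stops word-finally, yielding [b] there.

/muŋiv/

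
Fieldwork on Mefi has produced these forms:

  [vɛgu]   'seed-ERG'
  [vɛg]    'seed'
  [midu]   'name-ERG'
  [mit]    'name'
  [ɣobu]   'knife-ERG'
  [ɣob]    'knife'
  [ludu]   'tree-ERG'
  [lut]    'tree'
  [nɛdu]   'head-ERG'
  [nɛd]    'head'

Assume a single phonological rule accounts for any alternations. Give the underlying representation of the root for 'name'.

/mit/

In [midu] and [mit] the final segment of 'name' alternates: [d] ~ [t].
Compare 'head', with invariant [d] in [nɛdu] and [nɛd]: an analysis with underlying /d/ and a rule producing [t] in isolation would wrongly predict alternation here too.
The underlying segment must be /t/; voiceless stops become voiced between vowels, yielding [d] there.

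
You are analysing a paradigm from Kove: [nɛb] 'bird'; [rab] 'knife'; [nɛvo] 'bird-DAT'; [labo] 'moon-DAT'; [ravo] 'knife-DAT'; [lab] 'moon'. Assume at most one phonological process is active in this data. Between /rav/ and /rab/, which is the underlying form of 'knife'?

The root 'knife' surfaces as [ravo] and [rab], with a stem-final [v] ~ [b] alternation.
Compare 'moon', with invariant [b] in [labo] and [lab]: an analysis with underlying /b/ and a rule producing [v] before the DAT suffix would wrongly predict alternation here too.
The alternation reflects word-final hardening: voiced fricatives become stops word-finally. /v/ is underlying.

/rav/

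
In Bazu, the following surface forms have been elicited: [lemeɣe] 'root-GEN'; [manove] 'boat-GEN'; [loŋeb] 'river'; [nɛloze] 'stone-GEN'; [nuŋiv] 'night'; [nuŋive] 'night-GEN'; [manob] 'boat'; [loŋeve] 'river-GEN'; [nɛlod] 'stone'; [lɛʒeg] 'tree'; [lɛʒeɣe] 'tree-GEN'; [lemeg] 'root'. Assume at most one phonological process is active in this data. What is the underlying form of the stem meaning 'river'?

The stem for 'river' ends in [b] in [loŋeb] but [v] in [loŋeve].
The stem 'night' ([nuŋiv], [nuŋive]) shows [v] unchanged in both environments, so [v] cannot be basic with [b] derived in isolation.
The alternation reflects intervocalic spirantization: voiced stops become fricatives between vowels. /b/ is underlying.

/loŋeb/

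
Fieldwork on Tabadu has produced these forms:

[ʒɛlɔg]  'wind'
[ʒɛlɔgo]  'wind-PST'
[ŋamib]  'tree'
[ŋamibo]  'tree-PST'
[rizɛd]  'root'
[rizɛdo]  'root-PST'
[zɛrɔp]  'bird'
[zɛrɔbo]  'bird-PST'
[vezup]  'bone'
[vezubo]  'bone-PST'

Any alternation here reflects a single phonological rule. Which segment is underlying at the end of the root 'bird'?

The root 'bird' surfaces as [zɛrɔp] and [zɛrɔbo], with a stem-final [p] ~ [b] alternation.
Compare 'tree', with invariant [b] in [ŋamib] and [ŋamibo]: an analysis with underlying /b/ and a rule producing [p] in isolation would wrongly predict alternation here too.
So /p/ is underlying, and a rule of intervocalic voicing — voiceless stops become voiced between vowels — gives [b].

/p/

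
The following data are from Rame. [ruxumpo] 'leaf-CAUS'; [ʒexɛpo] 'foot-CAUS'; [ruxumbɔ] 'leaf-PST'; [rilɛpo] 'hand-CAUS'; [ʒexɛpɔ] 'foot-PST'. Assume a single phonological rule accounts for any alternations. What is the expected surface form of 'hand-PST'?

The PST morpheme has two allomorphs, [-bɔ] and [-pɔ].
By contrast the CAUS suffix keeps its initial [p] throughout — that segment must be underlying.
So the underlying form is /-bɔ/, and voiced stops become voiceless after a vowel.
After 'hand', which ends in a vowel, the suffix surfaces as [-pɔ], giving [rilɛpɔ].

[rilɛpɔ]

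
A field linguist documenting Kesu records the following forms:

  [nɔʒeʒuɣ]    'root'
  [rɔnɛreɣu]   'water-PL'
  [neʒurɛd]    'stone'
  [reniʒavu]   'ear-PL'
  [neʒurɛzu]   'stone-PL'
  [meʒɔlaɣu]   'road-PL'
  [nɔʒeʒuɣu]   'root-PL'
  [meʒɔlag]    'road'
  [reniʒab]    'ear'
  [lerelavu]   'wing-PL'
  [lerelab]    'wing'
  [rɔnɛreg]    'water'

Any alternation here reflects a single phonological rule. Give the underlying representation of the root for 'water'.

The stem for 'water' ends in [g] in [rɔnɛreg] but [ɣ] in [rɔnɛreɣu].
If /ɣ/ were underlying and a rule turned it into [g] in isolation, 'root' would also alternate; but it has [ɣ] in both [nɔʒeʒuɣ] and [nɔʒeʒuɣu].
So /g/ is underlying, and a rule of intervocalic spirantization — voiced stops become fricatives between vowels — gives [ɣ].

/rɔnɛreg/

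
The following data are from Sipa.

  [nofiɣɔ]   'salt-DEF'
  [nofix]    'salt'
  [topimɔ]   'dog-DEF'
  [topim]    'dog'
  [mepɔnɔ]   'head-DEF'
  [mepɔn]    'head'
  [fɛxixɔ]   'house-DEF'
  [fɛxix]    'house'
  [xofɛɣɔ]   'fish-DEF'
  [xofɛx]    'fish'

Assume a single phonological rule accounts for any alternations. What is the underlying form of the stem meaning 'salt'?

/nofiɣ/

'salt' shows [ɣ] ~ [x] at the end of the stem ([nofiɣɔ] vs [nofix]).
But 'house' keeps [x] in both environments ([fɛxixɔ], [fɛxix]), so there is no rule changing /x/ to [ɣ] before the DEF suffix.
Therefore /ɣ/ is basic and [x] is derived by word-final obstruent devoicing (voiced obstruents become voiceless word-finally).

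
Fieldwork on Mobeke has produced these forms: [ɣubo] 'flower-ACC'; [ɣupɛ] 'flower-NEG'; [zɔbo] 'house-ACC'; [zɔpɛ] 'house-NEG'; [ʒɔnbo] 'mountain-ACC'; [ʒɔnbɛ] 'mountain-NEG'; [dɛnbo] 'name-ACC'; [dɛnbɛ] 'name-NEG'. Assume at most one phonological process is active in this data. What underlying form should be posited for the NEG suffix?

/-pɛ/

The NEG morpheme has two allomorphs, [-bɛ] and [-pɛ].
By contrast the ACC suffix keeps its initial [b] throughout — that segment must be underlying.
The NEG suffix is therefore /-pɛ/ underlyingly, with post-nasal voicing: voiceless stops become voiced after a nasal.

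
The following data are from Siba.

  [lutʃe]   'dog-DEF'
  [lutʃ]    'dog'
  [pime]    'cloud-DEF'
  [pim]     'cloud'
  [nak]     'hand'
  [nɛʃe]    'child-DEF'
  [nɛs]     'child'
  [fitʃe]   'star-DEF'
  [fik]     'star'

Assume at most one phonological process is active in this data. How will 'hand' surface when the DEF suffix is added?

[natʃe]

In [fitʃe] and [fik] the final segment of 'star' alternates: [tʃ] ~ [k].
The stem 'dog' ([lutʃe], [lutʃ]) shows [tʃ] unchanged in both environments, so [tʃ] cannot be basic with [k] derived in isolation.
The alternation reflects palatalization before a front vowel: /k/ and /s/ become palato-alveolar [tʃ] and [ʃ] before a front vowel. /k/ is underlying.
The one attested form of 'hand', [nak], shows underlying /nak/. Applying the same rule before a front vowel gives [natʃe].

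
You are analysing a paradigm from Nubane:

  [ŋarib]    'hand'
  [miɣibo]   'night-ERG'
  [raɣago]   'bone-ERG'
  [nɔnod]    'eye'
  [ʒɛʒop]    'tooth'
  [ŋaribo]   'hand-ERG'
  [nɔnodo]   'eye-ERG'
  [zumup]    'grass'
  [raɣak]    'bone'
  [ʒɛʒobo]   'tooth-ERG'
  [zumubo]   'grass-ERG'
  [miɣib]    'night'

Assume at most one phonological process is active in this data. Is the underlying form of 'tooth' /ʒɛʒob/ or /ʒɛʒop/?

/ʒɛʒop/

The root 'tooth' surfaces as [ʒɛʒobo] and [ʒɛʒop], with a stem-final [b] ~ [p] alternation.
But 'hand' keeps [b] in both environments ([ŋaribo], [ŋarib]), so there is no rule changing /b/ to [p] in isolation.
The alternation reflects intervocalic voicing: voiceless stops become voiced between vowels. /p/ is underlying.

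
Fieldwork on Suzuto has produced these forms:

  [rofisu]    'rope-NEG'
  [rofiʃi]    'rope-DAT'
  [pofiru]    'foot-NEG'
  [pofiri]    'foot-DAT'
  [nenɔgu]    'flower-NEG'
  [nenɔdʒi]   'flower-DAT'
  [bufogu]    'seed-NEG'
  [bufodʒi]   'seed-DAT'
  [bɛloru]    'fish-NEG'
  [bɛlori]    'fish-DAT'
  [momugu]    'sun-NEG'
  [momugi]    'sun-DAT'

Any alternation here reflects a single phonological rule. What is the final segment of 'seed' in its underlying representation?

The stem for 'seed' ends in [g] in [bufogu] but [dʒ] in [bufodʒi].
Compare 'sun', with invariant [g] in [momugu] and [momugi]: an analysis with underlying /g/ and a rule producing [dʒ] before the DAT suffix would wrongly predict alternation here too.
The alternation reflects depalatalization: palato-alveolar /dʒ/ and /ʃ/ become [g] and [s] when no front vowel follows. /dʒ/ is underlying.

/dʒ/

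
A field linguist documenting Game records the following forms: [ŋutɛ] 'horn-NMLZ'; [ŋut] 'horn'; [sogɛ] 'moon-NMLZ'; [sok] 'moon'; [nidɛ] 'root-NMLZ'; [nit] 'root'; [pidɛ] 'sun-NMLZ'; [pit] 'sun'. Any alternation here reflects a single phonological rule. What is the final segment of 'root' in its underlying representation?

/d/

'root' shows [d] ~ [t] at the end of the stem ([nidɛ] vs [nit]).
But 'horn' keeps [t] in both environments ([ŋutɛ], [ŋut]), so there is no rule changing /t/ to [d] before the NMLZ suffix.
The underlying segment must be /d/; voiced obstruents become voiceless word-finally, yielding [t] there.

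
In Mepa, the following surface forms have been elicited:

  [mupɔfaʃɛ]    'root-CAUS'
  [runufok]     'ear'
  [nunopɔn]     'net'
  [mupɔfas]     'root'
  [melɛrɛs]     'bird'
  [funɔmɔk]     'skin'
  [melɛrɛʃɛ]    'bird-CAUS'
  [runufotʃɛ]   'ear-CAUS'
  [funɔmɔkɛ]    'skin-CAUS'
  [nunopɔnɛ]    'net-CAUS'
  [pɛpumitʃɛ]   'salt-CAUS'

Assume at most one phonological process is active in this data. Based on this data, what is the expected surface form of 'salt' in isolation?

The stem for 'ear' ends in [k] in [runufok] but [tʃ] in [runufotʃɛ].
But 'skin' keeps [k] in both environments ([funɔmɔk], [funɔmɔkɛ]), so there is no rule changing /k/ to [tʃ] before the CAUS suffix.
The underlying segment must be /tʃ/; palato-alveolar /tʃ/ and /ʃ/ become [k] and [s] when no front vowel follows, yielding [k] there.
The one attested form of 'salt', [pɛpumitʃɛ], shows underlying /pɛpumitʃ/. Applying the same rule when no front vowel follows gives [pɛpumik].

[pɛpumik]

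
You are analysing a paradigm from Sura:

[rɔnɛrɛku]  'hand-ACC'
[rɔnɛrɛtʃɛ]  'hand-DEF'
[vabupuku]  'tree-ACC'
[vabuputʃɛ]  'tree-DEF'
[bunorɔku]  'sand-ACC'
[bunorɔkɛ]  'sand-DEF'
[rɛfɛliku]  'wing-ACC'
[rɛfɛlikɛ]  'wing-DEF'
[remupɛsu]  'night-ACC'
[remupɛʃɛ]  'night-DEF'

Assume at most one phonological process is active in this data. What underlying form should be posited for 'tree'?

/vabuputʃ/

The root 'tree' surfaces as [vabupuku] and [vabuputʃɛ], with a stem-final [k] ~ [tʃ] alternation.
Compare 'sand', with invariant [k] in [bunorɔku] and [bunorɔkɛ]: an analysis with underlying /k/ and a rule producing [tʃ] before the DEF suffix would wrongly predict alternation here too.
The underlying segment must be /tʃ/; palato-alveolar /tʃ/ and /ʃ/ become [k] and [s] when no front vowel follows, yielding [k] there.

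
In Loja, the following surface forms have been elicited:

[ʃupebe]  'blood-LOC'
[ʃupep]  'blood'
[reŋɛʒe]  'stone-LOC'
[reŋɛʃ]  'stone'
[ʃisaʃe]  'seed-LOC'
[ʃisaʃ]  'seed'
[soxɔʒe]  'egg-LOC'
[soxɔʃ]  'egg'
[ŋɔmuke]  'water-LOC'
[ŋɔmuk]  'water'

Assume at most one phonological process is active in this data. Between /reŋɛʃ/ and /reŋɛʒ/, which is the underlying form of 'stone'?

/reŋɛʒ/

The stem for 'stone' ends in [ʒ] in [reŋɛʒe] but [ʃ] in [reŋɛʃ].
If /ʃ/ were underlying and a rule turned it into [ʒ] before the LOC suffix, 'seed' would also alternate; but it has [ʃ] in both [ʃisaʃe] and [ʃisaʃ].
The alternation reflects word-final obstruent devoicing: voiced obstruents become voiceless word-finally. /ʒ/ is underlying.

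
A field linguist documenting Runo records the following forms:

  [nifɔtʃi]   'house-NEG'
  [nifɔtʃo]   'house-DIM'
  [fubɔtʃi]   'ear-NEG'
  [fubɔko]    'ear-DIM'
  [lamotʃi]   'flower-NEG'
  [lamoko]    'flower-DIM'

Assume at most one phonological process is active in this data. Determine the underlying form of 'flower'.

/lamok/

The stem for 'flower' ends in [tʃ] in [lamotʃi] but [k] in [lamoko].
The stem 'house' ([nifɔtʃi], [nifɔtʃo]) shows [tʃ] unchanged in both environments, so [tʃ] cannot be basic with [k] derived before the DIM suffix.
So /k/ is underlying, and a rule of palatalization before a front vowel — /k/ becomes palato-alveolar [tʃ] before a front vowel — gives [tʃ].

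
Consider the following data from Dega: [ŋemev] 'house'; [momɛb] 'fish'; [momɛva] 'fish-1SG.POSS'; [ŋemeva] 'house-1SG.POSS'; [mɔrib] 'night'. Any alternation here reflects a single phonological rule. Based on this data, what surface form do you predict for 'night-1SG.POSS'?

In [momɛva] and [momɛb] the final segment of 'fish' alternates: [v] ~ [b].
But 'house' keeps [v] in both environments ([ŋemeva], [ŋemev]), so there is no rule changing /v/ to [b] in isolation.
So /b/ is underlying, and a rule of intervocalic spirantization — voiced stops become fricatives between vowels — gives [v].
From [mɔrib] the stem 'night' is /mɔrib/; between vowels this yields [mɔriva].

[mɔriva]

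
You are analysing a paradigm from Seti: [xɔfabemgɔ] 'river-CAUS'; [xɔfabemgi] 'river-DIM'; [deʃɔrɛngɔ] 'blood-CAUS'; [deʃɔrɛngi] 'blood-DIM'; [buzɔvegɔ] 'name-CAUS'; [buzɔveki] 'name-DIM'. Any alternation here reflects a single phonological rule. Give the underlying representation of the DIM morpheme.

The DIM morpheme has two allomorphs, [-gi] and [-ki].
The CAUS suffix, which begins with [g], is invariant after every stem; so [g] is not altered by any rule here.
So the underlying form is /-ki/, and voiceless stops become voiced after a nasal.

/-ki/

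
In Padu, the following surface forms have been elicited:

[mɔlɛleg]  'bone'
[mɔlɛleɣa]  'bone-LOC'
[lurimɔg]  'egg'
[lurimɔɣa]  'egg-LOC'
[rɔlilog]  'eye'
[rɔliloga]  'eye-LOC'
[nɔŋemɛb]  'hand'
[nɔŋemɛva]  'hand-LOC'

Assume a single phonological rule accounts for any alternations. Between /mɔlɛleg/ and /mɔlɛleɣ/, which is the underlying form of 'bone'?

/mɔlɛleɣ/

'bone' shows [g] ~ [ɣ] at the end of the stem ([mɔlɛleg] vs [mɔlɛleɣa]).
If /g/ were underlying and a rule turned it into [ɣ] before the LOC suffix, 'eye' would also alternate; but it has [g] in both [rɔlilog] and [rɔliloga].
The underlying segment must be /ɣ/; voiced fricatives become stops word-finally, yielding [g] there.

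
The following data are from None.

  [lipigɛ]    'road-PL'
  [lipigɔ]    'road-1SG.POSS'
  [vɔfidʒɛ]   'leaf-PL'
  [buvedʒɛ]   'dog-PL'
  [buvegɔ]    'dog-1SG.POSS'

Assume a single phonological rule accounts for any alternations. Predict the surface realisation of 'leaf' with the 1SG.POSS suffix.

[vɔfigɔ]

The stem for 'dog' ends in [dʒ] in [buvedʒɛ] but [g] in [buvegɔ].
The stem 'road' ([lipigɛ], [lipigɔ]) shows [g] unchanged in both environments, so [g] cannot be basic with [dʒ] derived before the PL suffix.
The alternation reflects depalatalization: palato-alveolar /dʒ/ becomes [g] when no front vowel follows. /dʒ/ is underlying.
From [vɔfidʒɛ] the stem 'leaf' is /vɔfidʒ/; when no front vowel follows this yields [vɔfigɔ].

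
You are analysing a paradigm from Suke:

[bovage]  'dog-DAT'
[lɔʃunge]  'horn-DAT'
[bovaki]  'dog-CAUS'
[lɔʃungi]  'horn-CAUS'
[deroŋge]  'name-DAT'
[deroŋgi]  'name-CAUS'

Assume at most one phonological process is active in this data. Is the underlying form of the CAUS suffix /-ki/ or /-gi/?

/-ki/

The CAUS morpheme has two allomorphs, [-gi] and [-ki].
The DAT suffix, which begins with [g], is invariant after every stem; so [g] is not altered by any rule here.
So the underlying form is /-ki/, and voiceless stops become voiced after a nasal.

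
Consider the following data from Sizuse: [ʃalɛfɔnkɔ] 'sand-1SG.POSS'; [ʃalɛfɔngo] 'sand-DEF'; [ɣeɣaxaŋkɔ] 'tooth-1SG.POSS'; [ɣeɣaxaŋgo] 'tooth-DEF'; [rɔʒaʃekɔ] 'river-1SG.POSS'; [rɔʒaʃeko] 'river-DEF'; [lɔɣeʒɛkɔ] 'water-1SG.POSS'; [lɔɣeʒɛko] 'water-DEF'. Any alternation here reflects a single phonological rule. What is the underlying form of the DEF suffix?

The DEF morpheme has two allomorphs, [-go] and [-ko].
The 1SG.POSS suffix, which begins with [k], is invariant after every stem; so [k] is not altered by any rule here.
So the underlying form is /-go/, and voiced stops become voiceless after a vowel.

/-go/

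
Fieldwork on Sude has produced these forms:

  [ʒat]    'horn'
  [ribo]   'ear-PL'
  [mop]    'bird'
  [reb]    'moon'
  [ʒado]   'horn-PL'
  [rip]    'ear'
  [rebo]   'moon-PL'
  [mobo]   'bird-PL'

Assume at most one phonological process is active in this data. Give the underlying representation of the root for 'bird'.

'bird' shows [p] ~ [b] at the end of the stem ([mop] vs [mobo]).
But 'moon' keeps [b] in both environments ([reb], [rebo]), so there is no rule changing /b/ to [p] in isolation.
So /p/ is underlying, and a rule of intervocalic voicing — voiceless stops become voiced between vowels — gives [b].

/mop/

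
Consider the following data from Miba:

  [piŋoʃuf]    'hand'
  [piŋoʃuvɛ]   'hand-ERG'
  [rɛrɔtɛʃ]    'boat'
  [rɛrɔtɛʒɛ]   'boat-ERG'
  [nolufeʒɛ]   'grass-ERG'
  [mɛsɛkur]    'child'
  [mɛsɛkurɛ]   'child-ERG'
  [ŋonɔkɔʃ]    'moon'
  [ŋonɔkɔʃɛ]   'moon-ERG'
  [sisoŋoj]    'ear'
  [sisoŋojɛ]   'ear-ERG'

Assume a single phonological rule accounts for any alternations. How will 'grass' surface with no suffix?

'boat' shows [ʃ] ~ [ʒ] at the end of the stem ([rɛrɔtɛʃ] vs [rɛrɔtɛʒɛ]).
But 'moon' keeps [ʃ] in both environments ([ŋonɔkɔʃ], [ŋonɔkɔʃɛ]), so there is no rule changing /ʃ/ to [ʒ] before the ERG suffix.
So /ʒ/ is underlying, and a rule of word-final obstruent devoicing — voiced obstruents become voiceless word-finally — gives [ʃ].
The one attested form of 'grass', [nolufeʒɛ], shows underlying /nolufeʒ/. Applying the same rule word-finally gives [nolufeʃ].

[nolufeʃ]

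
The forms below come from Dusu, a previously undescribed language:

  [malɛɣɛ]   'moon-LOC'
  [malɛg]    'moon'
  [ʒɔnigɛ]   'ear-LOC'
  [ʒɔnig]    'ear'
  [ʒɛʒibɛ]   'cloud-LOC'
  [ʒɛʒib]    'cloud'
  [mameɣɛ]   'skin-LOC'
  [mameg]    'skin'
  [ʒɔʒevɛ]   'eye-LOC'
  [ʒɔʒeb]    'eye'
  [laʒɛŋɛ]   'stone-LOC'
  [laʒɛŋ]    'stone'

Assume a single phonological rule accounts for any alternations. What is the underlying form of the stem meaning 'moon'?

In [malɛɣɛ] and [malɛg] the final segment of 'moon' alternates: [ɣ] ~ [g].
But 'ear' keeps [g] in both environments ([ʒɔnigɛ], [ʒɔnig]), so there is no rule changing /g/ to [ɣ] before the LOC suffix.
Therefore /ɣ/ is basic and [g] is derived by word-final hardening (voiced fricatives become stops word-finally).
The underlying form of 'moon' is therefore /malɛɣ/.

/malɛɣ/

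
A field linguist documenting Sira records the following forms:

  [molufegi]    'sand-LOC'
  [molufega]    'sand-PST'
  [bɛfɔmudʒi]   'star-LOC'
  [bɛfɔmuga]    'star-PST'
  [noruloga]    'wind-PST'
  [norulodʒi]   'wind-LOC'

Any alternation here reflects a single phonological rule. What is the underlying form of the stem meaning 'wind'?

/norulodʒ/

The stem for 'wind' ends in [g] in [noruloga] but [dʒ] in [norulodʒi].
The stem 'sand' ([molufega], [molufegi]) shows [g] unchanged in both environments, so [g] cannot be basic with [dʒ] derived before the LOC suffix.
The underlying segment must be /dʒ/; palato-alveolar /dʒ/ becomes [g] when no front vowel follows, yielding [g] there.
So 'wind' = /norulodʒ/.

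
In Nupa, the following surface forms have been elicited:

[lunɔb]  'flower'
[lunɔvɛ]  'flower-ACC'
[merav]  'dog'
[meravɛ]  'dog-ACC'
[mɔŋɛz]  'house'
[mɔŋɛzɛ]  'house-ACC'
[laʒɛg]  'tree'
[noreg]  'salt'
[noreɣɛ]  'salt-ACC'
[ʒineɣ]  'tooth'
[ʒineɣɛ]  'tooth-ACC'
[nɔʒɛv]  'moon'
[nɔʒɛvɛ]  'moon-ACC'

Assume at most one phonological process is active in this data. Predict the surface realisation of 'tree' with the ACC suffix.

'salt' shows [g] ~ [ɣ] at the end of the stem ([noreg] vs [noreɣɛ]).
But 'tooth' keeps [ɣ] in both environments ([ʒineɣ], [ʒineɣɛ]), so there is no rule changing /ɣ/ to [g] in isolation.
So /g/ is underlying, and a rule of intervocalic spirantization — voiced stops become fricatives between vowels — gives [ɣ].
From [laʒɛg] the stem 'tree' is /laʒɛg/; between vowels this yields [laʒɛɣɛ].

[laʒɛɣɛ]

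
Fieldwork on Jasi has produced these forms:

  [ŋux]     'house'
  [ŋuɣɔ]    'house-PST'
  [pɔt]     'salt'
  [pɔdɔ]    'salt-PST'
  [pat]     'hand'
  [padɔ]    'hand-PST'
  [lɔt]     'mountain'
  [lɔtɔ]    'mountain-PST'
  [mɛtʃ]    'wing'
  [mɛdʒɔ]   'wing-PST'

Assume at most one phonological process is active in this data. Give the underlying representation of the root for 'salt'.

/pɔd/

The stem for 'salt' ends in [t] in [pɔt] but [d] in [pɔdɔ].
But 'mountain' keeps [t] in both environments ([lɔt], [lɔtɔ]), so there is no rule changing /t/ to [d] before the PST suffix.
So /d/ is underlying, and a rule of word-final obstruent devoicing — voiced obstruents become voiceless word-finally — gives [t].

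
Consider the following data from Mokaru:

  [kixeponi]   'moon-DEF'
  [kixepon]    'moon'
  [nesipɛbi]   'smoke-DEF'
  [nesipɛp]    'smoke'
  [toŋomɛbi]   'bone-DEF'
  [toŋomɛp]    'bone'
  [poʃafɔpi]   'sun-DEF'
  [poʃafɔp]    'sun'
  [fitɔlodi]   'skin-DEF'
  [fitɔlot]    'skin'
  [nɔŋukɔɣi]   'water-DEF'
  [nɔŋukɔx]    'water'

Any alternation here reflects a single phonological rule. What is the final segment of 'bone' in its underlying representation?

/b/

The stem for 'bone' ends in [b] in [toŋomɛbi] but [p] in [toŋomɛp].
But 'sun' keeps [p] in both environments ([poʃafɔpi], [poʃafɔp]), so there is no rule changing /p/ to [b] before the DEF suffix.
So /b/ is underlying, and a rule of word-final obstruent devoicing — voiced obstruents become voiceless word-finally — gives [p].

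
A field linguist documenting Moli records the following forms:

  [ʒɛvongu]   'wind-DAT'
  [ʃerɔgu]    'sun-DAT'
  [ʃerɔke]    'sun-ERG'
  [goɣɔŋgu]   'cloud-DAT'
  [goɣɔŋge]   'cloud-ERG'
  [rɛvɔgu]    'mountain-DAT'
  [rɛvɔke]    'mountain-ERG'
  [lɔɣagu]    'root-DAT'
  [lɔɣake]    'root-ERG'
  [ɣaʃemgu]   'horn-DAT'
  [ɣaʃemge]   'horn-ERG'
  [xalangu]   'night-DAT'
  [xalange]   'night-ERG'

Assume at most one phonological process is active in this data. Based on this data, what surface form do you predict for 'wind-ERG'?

The ERG morpheme has two allomorphs, [-ge] and [-ke].
By contrast the DAT suffix keeps its initial [g] throughout — that segment must be underlying.
So the underlying form is /-ke/, and voiceless stops become voiced after a nasal.
After 'wind', which ends in a nasal, the suffix surfaces as [-ge], giving [ʒɛvonge].

[ʒɛvonge]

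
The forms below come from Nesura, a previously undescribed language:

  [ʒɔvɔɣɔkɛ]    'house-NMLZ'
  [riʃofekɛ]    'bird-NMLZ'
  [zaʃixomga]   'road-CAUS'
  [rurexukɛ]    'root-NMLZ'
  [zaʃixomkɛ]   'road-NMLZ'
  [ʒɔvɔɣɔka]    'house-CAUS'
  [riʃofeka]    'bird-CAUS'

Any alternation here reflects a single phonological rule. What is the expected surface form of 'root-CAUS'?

[rurexuka]

The CAUS morpheme has two allomorphs, [-ga] and [-ka].
The NMLZ suffix, which begins with [k], is invariant after every stem; so [k] is not altered by any rule here.
So the underlying form is /-ga/, and voiced stops become voiceless after a vowel.
After 'root', which ends in a vowel, the suffix surfaces as [-ka], giving [rurexuka].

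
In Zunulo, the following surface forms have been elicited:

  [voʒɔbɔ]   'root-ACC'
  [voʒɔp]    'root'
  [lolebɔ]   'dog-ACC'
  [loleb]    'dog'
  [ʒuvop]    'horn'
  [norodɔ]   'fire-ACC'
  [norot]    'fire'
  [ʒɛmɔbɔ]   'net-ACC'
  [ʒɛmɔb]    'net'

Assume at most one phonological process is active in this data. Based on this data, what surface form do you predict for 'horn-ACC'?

In [voʒɔbɔ] and [voʒɔp] the final segment of 'root' alternates: [b] ~ [p].
Compare 'dog', with invariant [b] in [lolebɔ] and [loleb]: an analysis with underlying /b/ and a rule producing [p] in isolation would wrongly predict alternation here too.
The underlying segment must be /p/; voiceless stops become voiced between vowels, yielding [b] there.
The one attested form of 'horn', [ʒuvop], shows underlying /ʒuvop/. Applying the same rule between vowels gives [ʒuvobɔ].

[ʒuvobɔ]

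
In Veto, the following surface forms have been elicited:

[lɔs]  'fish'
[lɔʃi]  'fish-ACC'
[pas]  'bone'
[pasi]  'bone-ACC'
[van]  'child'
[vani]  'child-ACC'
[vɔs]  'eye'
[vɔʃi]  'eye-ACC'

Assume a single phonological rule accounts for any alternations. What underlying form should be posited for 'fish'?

/lɔʃ/

The stem for 'fish' ends in [s] in [lɔs] but [ʃ] in [lɔʃi].
The stem 'bone' ([pas], [pasi]) shows [s] unchanged in both environments, so [s] cannot be basic with [ʃ] derived before the ACC suffix.
So /ʃ/ is underlying, and a rule of depalatalization — palato-alveolar /ʃ/ becomes [s] when no front vowel follows — gives [s].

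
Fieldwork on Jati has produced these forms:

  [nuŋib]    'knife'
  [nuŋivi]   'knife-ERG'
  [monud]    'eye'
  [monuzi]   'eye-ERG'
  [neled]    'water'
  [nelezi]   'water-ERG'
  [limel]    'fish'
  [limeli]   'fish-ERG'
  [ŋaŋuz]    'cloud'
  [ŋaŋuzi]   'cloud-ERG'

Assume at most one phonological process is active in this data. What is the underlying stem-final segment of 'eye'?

/d/

'eye' shows [d] ~ [z] at the end of the stem ([monud] vs [monuzi]).
Compare 'cloud', with invariant [z] in [ŋaŋuz] and [ŋaŋuzi]: an analysis with underlying /z/ and a rule producing [d] in isolation would wrongly predict alternation here too.
The alternation reflects intervocalic spirantization: voiced stops become fricatives between vowels. /d/ is underlying.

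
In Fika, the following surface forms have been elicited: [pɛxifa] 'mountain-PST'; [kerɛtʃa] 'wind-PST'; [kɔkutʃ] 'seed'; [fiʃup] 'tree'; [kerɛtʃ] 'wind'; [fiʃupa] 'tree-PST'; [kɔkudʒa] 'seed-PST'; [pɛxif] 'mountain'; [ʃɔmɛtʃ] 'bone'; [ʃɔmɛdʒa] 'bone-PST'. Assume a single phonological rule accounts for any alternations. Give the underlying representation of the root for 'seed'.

'seed' shows [tʃ] ~ [dʒ] at the end of the stem ([kɔkutʃ] vs [kɔkudʒa]).
The stem 'wind' ([kerɛtʃ], [kerɛtʃa]) shows [tʃ] unchanged in both environments, so [tʃ] cannot be basic with [dʒ] derived before the PST suffix.
The underlying segment must be /dʒ/; voiced obstruents become voiceless word-finally, yielding [tʃ] there.
Hence 'seed' is /kɔkudʒ/ underlyingly.

/kɔkudʒ/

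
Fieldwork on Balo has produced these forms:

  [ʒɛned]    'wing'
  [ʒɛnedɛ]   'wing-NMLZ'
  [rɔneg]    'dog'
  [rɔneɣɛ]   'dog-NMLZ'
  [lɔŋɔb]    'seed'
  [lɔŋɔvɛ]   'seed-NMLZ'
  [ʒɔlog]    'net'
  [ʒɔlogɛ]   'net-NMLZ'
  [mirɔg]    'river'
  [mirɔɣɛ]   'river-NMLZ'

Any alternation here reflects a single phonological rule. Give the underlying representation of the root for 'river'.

'river' shows [g] ~ [ɣ] at the end of the stem ([mirɔg] vs [mirɔɣɛ]).
If /g/ were underlying and a rule turned it into [ɣ] before the NMLZ suffix, 'net' would also alternate; but it has [g] in both [ʒɔlog] and [ʒɔlogɛ].
Therefore /ɣ/ is basic and [g] is derived by word-final hardening (voiced fricatives become stops word-finally).
So 'river' = /mirɔɣ/.

/mirɔɣ/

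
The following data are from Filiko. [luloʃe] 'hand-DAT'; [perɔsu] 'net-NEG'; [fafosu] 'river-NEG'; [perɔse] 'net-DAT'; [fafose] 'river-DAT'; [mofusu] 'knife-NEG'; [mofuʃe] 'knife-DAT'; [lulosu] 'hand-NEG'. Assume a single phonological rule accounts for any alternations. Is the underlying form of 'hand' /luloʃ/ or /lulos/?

The root 'hand' surfaces as [lulosu] and [luloʃe], with a stem-final [s] ~ [ʃ] alternation.
But 'river' keeps [s] in both environments ([fafosu], [fafose]), so there is no rule changing /s/ to [ʃ] before the DAT suffix.
So /ʃ/ is underlying, and a rule of depalatalization — palato-alveolar /ʃ/ becomes [s] when no front vowel follows — gives [s].

/luloʃ/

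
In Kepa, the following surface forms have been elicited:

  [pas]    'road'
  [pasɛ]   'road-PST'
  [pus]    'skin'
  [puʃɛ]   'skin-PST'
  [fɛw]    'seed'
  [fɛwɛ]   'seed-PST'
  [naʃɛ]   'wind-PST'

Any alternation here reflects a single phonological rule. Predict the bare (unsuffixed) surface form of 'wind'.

[nas]

In [pus] and [puʃɛ] the final segment of 'skin' alternates: [s] ~ [ʃ].
But 'road' keeps [s] in both environments ([pas], [pasɛ]), so there is no rule changing /s/ to [ʃ] before the PST suffix.
So /ʃ/ is underlying, and a rule of depalatalization — palato-alveolar /ʃ/ becomes [s] when no front vowel follows — gives [s].
The one attested form of 'wind', [naʃɛ], shows underlying /naʃ/. Applying the same rule when no front vowel follows gives [nas].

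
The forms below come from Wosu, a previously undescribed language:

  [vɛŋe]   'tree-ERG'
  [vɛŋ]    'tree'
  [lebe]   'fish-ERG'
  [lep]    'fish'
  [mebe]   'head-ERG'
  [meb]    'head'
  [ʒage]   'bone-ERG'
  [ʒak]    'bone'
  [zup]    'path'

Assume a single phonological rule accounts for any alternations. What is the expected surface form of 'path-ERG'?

'fish' shows [b] ~ [p] at the end of the stem ([lebe] vs [lep]).
Compare 'head', with invariant [b] in [mebe] and [meb]: an analysis with underlying /b/ and a rule producing [p] in isolation would wrongly predict alternation here too.
Therefore /p/ is basic and [b] is derived by intervocalic voicing (voiceless stops become voiced between vowels).
The one attested form of 'path', [zup], shows underlying /zup/. Applying the same rule between vowels gives [zube].

[zube]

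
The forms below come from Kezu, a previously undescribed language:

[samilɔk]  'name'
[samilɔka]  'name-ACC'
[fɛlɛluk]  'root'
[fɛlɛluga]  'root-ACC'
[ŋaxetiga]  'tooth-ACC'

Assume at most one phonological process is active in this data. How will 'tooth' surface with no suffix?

The root 'root' surfaces as [fɛlɛluk] and [fɛlɛluga], with a stem-final [k] ~ [g] alternation.
But 'name' keeps [k] in both environments ([samilɔk], [samilɔka]), so there is no rule changing /k/ to [g] before the ACC suffix.
So /g/ is underlying, and a rule of word-final obstruent devoicing — voiced obstruents become voiceless word-finally — gives [k].
From [ŋaxetiga] the stem 'tooth' is /ŋaxetig/; word-finally this yields [ŋaxetik].

[ŋaxetik]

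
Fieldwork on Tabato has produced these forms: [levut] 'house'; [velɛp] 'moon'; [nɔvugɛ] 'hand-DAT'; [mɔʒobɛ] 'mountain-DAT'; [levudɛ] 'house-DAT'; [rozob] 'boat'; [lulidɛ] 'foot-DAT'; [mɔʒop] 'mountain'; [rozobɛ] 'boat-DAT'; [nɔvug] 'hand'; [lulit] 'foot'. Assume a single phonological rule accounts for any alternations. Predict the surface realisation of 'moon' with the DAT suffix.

In [mɔʒobɛ] and [mɔʒop] the final segment of 'mountain' alternates: [b] ~ [p].
Compare 'boat', with invariant [b] in [rozobɛ] and [rozob]: an analysis with underlying /b/ and a rule producing [p] in isolation would wrongly predict alternation here too.
The underlying segment must be /p/; voiceless stops become voiced between vowels, yielding [b] there.
The one attested form of 'moon', [velɛp], shows underlying /velɛp/. Applying the same rule between vowels gives [velɛbɛ].

[velɛbɛ]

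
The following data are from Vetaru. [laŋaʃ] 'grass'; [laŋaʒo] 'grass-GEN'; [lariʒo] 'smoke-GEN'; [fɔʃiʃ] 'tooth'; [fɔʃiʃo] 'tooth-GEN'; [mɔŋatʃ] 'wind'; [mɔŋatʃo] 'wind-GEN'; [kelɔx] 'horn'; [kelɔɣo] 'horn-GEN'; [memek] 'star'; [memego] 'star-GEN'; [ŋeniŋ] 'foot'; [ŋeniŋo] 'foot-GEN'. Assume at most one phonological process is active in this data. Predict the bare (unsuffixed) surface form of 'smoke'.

The root 'grass' surfaces as [laŋaʃ] and [laŋaʒo], with a stem-final [ʃ] ~ [ʒ] alternation.
But 'tooth' keeps [ʃ] in both environments ([fɔʃiʃ], [fɔʃiʃo]), so there is no rule changing /ʃ/ to [ʒ] before the GEN suffix.
The underlying segment must be /ʒ/; voiced obstruents become voiceless word-finally, yielding [ʃ] there.
From [lariʒo] the stem 'smoke' is /lariʒ/; word-finally this yields [lariʃ].

[lariʃ]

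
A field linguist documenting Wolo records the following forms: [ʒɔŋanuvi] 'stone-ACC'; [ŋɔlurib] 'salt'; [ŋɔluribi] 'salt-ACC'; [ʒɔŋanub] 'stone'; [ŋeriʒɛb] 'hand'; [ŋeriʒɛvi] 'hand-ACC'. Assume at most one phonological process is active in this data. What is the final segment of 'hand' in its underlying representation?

In [ŋeriʒɛb] and [ŋeriʒɛvi] the final segment of 'hand' alternates: [b] ~ [v].
If /b/ were underlying and a rule turned it into [v] before the ACC suffix, 'salt' would also alternate; but it has [b] in both [ŋɔlurib] and [ŋɔluribi].
So /v/ is underlying, and a rule of word-final hardening — voiced fricatives become stops word-finally — gives [b].

/v/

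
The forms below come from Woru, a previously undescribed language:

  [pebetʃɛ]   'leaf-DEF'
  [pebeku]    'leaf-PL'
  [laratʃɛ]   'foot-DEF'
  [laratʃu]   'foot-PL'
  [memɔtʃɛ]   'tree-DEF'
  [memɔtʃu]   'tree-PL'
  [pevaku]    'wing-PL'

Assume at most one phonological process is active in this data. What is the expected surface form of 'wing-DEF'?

The root 'leaf' surfaces as [pebetʃɛ] and [pebeku], with a stem-final [tʃ] ~ [k] alternation.
If /tʃ/ were underlying and a rule turned it into [k] before the PL suffix, 'tree' would also alternate; but it has [tʃ] in both [memɔtʃɛ] and [memɔtʃu].
The underlying segment must be /k/; /k/ becomes palato-alveolar [tʃ] before a front vowel, yielding [tʃ] there.
The one attested form of 'wing', [pevaku], shows underlying /pevak/. Applying the same rule before a front vowel gives [pevatʃɛ].

[pevatʃɛ]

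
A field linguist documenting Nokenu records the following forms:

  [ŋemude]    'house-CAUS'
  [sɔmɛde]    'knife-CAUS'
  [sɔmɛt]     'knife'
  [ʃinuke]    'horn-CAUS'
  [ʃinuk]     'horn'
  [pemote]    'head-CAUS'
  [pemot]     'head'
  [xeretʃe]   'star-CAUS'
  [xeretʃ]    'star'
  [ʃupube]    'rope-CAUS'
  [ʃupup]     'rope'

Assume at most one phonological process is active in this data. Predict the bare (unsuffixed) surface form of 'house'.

The root 'knife' surfaces as [sɔmɛde] and [sɔmɛt], with a stem-final [d] ~ [t] alternation.
If /t/ were underlying and a rule turned it into [d] before the CAUS suffix, 'head' would also alternate; but it has [t] in both [pemote] and [pemot].
The underlying segment must be /d/; voiced obstruents become voiceless word-finally, yielding [t] there.
From [ŋemude] the stem 'house' is /ŋemud/; word-finally this yields [ŋemut].

[ŋemut]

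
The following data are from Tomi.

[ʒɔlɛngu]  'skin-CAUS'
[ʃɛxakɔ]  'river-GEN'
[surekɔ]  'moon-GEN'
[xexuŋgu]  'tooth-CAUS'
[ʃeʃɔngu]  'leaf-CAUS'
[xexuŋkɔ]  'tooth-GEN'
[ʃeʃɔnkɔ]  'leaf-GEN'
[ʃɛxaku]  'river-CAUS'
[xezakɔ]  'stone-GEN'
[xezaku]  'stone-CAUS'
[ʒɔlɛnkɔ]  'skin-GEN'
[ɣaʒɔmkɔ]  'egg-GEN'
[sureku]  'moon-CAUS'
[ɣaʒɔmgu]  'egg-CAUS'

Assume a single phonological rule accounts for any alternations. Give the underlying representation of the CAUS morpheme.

/-gu/

The CAUS suffix surfaces as [-gu] and [-ku], depending on the final segment of the stem.
The GEN suffix, which begins with [k], is invariant after every stem; so [k] is not altered by any rule here.
The CAUS suffix is therefore /-gu/ underlyingly, with post-vocalic devoicing: voiced stops become voiceless after a vowel.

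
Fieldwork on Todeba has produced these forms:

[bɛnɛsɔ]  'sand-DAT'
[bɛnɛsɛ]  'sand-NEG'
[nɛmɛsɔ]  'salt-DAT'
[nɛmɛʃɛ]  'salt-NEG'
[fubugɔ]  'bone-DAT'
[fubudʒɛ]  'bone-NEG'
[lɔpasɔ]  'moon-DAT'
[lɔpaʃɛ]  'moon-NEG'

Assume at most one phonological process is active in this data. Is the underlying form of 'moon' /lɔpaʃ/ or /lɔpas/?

The stem for 'moon' ends in [s] in [lɔpasɔ] but [ʃ] in [lɔpaʃɛ].
If /s/ were underlying and a rule turned it into [ʃ] before the NEG suffix, 'sand' would also alternate; but it has [s] in both [bɛnɛsɔ] and [bɛnɛsɛ].
The underlying segment must be /ʃ/; palato-alveolar /dʒ/ and /ʃ/ become [g] and [s] when no front vowel follows, yielding [s] there.

/lɔpaʃ/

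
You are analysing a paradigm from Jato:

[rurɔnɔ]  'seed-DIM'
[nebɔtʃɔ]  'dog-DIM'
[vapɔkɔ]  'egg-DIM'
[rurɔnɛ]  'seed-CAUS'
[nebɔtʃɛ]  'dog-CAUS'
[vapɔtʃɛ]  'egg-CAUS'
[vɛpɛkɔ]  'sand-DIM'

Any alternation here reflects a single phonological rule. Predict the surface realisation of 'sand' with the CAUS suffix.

[vɛpɛtʃɛ]

'egg' shows [tʃ] ~ [k] at the end of the stem ([vapɔtʃɛ] vs [vapɔkɔ]).
Compare 'dog', with invariant [tʃ] in [nebɔtʃɛ] and [nebɔtʃɔ]: an analysis with underlying /tʃ/ and a rule producing [k] before the DIM suffix would wrongly predict alternation here too.
So /k/ is underlying, and a rule of palatalization before a front vowel — /k/ becomes palato-alveolar [tʃ] before a front vowel — gives [tʃ].
From [vɛpɛkɔ] the stem 'sand' is /vɛpɛk/; before a front vowel this yields [vɛpɛtʃɛ].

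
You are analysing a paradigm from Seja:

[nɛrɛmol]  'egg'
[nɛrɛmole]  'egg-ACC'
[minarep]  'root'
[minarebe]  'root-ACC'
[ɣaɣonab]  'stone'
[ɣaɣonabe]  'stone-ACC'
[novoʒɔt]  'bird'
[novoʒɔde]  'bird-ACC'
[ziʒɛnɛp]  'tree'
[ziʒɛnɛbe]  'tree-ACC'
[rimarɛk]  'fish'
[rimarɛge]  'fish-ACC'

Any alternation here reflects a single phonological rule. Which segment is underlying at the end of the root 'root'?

/p/

In [minarep] and [minarebe] the final segment of 'root' alternates: [p] ~ [b].
But 'stone' keeps [b] in both environments ([ɣaɣonab], [ɣaɣonabe]), so there is no rule changing /b/ to [p] in isolation.
So /p/ is underlying, and a rule of intervocalic voicing — voiceless stops become voiced between vowels — gives [b].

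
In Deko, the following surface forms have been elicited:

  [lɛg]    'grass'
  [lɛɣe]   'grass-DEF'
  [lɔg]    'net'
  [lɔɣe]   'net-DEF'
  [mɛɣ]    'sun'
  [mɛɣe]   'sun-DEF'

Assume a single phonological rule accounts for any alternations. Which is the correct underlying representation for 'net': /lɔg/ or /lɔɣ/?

/lɔg/

In [lɔg] and [lɔɣe] the final segment of 'net' alternates: [g] ~ [ɣ].
The stem 'sun' ([mɛɣ], [mɛɣe]) shows [ɣ] unchanged in both environments, so [ɣ] cannot be basic with [g] derived in isolation.
Therefore /g/ is basic and [ɣ] is derived by intervocalic spirantization (voiced stops become fricatives between vowels).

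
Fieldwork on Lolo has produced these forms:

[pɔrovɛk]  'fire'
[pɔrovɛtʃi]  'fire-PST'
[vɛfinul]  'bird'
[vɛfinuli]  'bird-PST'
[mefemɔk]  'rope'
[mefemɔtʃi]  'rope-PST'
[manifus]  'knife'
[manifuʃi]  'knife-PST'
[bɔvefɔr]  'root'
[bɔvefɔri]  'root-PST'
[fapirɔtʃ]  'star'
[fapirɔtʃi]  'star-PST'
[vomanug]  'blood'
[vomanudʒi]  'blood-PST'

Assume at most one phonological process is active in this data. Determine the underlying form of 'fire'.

The root 'fire' surfaces as [pɔrovɛk] and [pɔrovɛtʃi], with a stem-final [k] ~ [tʃ] alternation.
Compare 'star', with invariant [tʃ] in [fapirɔtʃ] and [fapirɔtʃi]: an analysis with underlying /tʃ/ and a rule producing [k] in isolation would wrongly predict alternation here too.
So /k/ is underlying, and a rule of palatalization before a front vowel — /k/, /g/ and /s/ become palato-alveolar [tʃ], [dʒ] and [ʃ] before a front vowel — gives [tʃ].
So 'fire' = /pɔrovɛk/.

/pɔrovɛk/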